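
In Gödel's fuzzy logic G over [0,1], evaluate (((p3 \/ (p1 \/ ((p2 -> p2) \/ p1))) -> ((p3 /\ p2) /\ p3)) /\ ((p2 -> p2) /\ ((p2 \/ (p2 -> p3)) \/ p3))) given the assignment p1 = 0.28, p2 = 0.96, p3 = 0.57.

(p2 -> p2): 0.96 ≤ 0.96, so result = 1
((p2 -> p2) \/ p1) = max(1, 0.28) = 1
(p1 \/ ((p2 -> p2) \/ p1)) = max(0.28, 1) = 1
(p3 \/ (p1 \/ ((p2 -> p2) \/ p1))) = max(0.57, 1) = 1
(p3 /\ p2) = min(0.57, 0.96) = 0.57
((p3 /\ p2) /\ p3) = min(0.57, 0.57) = 0.57
((p3 \/ (p1 \/ ((p2 -> p2) \/ p1))) -> ((p3 /\ p2) /\ p3)): 1 > 0.57, so result = 0.57
(p2 -> p2): 0.96 ≤ 0.96, so result = 1
(p2 -> p3): 0.96 > 0.57, so result = 0.57
(p2 \/ (p2 -> p3)) = max(0.96, 0.57) = 0.96
((p2 \/ (p2 -> p3)) \/ p3) = max(0.96, 0.57) = 0.96
((p2 -> p2) /\ ((p2 \/ (p2 -> p3)) \/ p3)) = min(1, 0.96) = 0.96
(((p3 \/ (p1 \/ ((p2 -> p2) \/ p1))) -> ((p3 /\ p2) /\ p3)) /\ ((p2 -> p2) /\ ((p2 \/ (p2 -> p3)) \/ p3))) = min(0.57, 0.96) = 0.57

0.57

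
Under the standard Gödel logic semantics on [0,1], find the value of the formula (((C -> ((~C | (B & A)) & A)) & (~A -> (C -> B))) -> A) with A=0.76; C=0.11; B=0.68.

~C: Gödel ¬ of 0.11 = 0 (operand ≠ 0)
(B & A) = min(0.68, 0.76) = 0.68
(~C | (B & A)) = max(0, 0.68) = 0.68
((~C | (B & A)) & A) = min(0.68, 0.76) = 0.68
(C -> ((~C | (B & A)) & A)): 0.11 ≤ 0.68, so result = 1
~A: Gödel ¬ of 0.76 = 0 (operand ≠ 0)
(C -> B): 0.11 ≤ 0.68, so result = 1
(~A -> (C -> B)): 0 ≤ 1, so result = 1
((C -> ((~C | (B & A)) & A)) & (~A -> (C -> B))) = min(1, 1) = 1
(((C -> ((~C | (B & A)) & A)) & (~A -> (C -> B))) -> A): 1 > 0.76, so result = 0.76

0.76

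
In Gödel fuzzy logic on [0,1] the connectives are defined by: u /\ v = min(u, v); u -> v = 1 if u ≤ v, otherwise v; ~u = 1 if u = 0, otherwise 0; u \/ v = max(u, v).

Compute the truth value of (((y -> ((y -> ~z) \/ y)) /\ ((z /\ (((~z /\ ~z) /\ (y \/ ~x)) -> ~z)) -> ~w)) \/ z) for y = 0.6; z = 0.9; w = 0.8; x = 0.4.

~z: Gödel ¬ of 0.9 = 0 (operand ≠ 0)
(y -> ~z): 0.6 > 0, so result = 0
((y -> ~z) \/ y) = max(0, 0.6) = 0.6
(y -> ((y -> ~z) \/ y)): 0.6 ≤ 0.6, so result = 1
~z: Gödel ¬ of 0.9 = 0 (operand ≠ 0)
~z: Gödel ¬ of 0.9 = 0 (operand ≠ 0)
(~z /\ ~z) = min(0, 0) = 0
~x: Gödel ¬ of 0.4 = 0 (operand ≠ 0)
(y \/ ~x) = max(0.6, 0) = 0.6
((~z /\ ~z) /\ (y \/ ~x)) = min(0, 0.6) = 0
~z: Gödel ¬ of 0.9 = 0 (operand ≠ 0)
(((~z /\ ~z) /\ (y \/ ~x)) -> ~z): 0 ≤ 0, so result = 1
(z /\ (((~z /\ ~z) /\ (y \/ ~x)) -> ~z)) = min(0.9, 1) = 0.9
~w: Gödel ¬ of 0.8 = 0 (operand ≠ 0)
((z /\ (((~z /\ ~z) /\ (y \/ ~x)) -> ~z)) -> ~w): 0.9 > 0, so result = 0
((y -> ((y -> ~z) \/ y)) /\ ((z /\ (((~z /\ ~z) /\ (y \/ ~x)) -> ~z)) -> ~w)) = min(1, 0) = 0
(((y -> ((y -> ~z) \/ y)) /\ ((z /\ (((~z /\ ~z) /\ (y \/ ~x)) -> ~z)) -> ~w)) \/ z) = max(0, 0.9) = 0.9

0.90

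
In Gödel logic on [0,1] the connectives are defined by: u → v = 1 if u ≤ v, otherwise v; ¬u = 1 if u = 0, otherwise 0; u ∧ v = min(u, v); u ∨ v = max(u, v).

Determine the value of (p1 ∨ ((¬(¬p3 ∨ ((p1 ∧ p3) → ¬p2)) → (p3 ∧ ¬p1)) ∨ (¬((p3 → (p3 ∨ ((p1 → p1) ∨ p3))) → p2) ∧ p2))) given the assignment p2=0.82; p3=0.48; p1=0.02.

¬p3: Gödel ¬ of 0.48 = 0 (operand ≠ 0)
(p1 ∧ p3) = min(0.02, 0.48) = 0.02
¬p2: Gödel ¬ of 0.82 = 0 (operand ≠ 0)
((p1 ∧ p3) → ¬p2): 0.02 > 0, so result = 0
(¬p3 ∨ ((p1 ∧ p3) → ¬p2)) = max(0, 0) = 0
¬(¬p3 ∨ ((p1 ∧ p3) → ¬p2)): Gödel ¬ of 0 = 1 (operand is 0)
¬p1: Gödel ¬ of 0.02 = 0 (operand ≠ 0)
(p3 ∧ ¬p1) = min(0.48, 0) = 0
(¬(¬p3 ∨ ((p1 ∧ p3) → ¬p2)) → (p3 ∧ ¬p1)): 1 > 0, so result = 0
(p1 → p1): 0.02 ≤ 0.02, so result = 1
((p1 → p1) ∨ p3) = max(1, 0.48) = 1
(p3 ∨ ((p1 → p1) ∨ p3)) = max(0.48, 1) = 1
(p3 → (p3 ∨ ((p1 → p1) ∨ p3))): 0.48 ≤ 1, so result = 1
((p3 → (p3 ∨ ((p1 → p1) ∨ p3))) → p2): 1 > 0.82, so result = 0.82
¬((p3 → (p3 ∨ ((p1 → p1) ∨ p3))) → p2): Gödel ¬ of 0.82 = 0 (operand ≠ 0)
(¬((p3 → (p3 ∨ ((p1 → p1) ∨ p3))) → p2) ∧ p2) = min(0, 0.82) = 0
((¬(¬p3 ∨ ((p1 ∧ p3) → ¬p2)) → (p3 ∧ ¬p1)) ∨ (¬((p3 → (p3 ∨ ((p1 → p1) ∨ p3))) → p2) ∧ p2)) = max(0, 0) = 0
(p1 ∨ ((¬(¬p3 ∨ ((p1 ∧ p3) → ¬p2)) → (p3 ∧ ¬p1)) ∨ (¬((p3 → (p3 ∨ ((p1 → p1) ∨ p3))) → p2) ∧ p2))) = max(0.02, 0) = 0.02

0.02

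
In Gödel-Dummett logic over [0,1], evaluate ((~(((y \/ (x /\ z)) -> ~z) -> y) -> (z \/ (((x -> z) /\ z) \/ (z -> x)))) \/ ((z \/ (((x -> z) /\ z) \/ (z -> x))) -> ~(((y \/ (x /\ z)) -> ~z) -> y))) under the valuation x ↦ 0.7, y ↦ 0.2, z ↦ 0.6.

(x /\ z) = min(0.7, 0.6) = 0.6
(y \/ (x /\ z)) = max(0.2, 0.6) = 0.6
~z: Gödel ¬ of 0.6 = 0 (operand ≠ 0)
((y \/ (x /\ z)) -> ~z): 0.6 > 0, so result = 0
(((y \/ (x /\ z)) -> ~z) -> y): 0 ≤ 0.2, so result = 1
~(((y \/ (x /\ z)) -> ~z) -> y): Gödel ¬ of 1 = 0 (operand ≠ 0)
(x -> z): 0.7 > 0.6, so result = 0.6
((x -> z) /\ z) = min(0.6, 0.6) = 0.6
(z -> x): 0.6 ≤ 0.7, so result = 1
(((x -> z) /\ z) \/ (z -> x)) = max(0.6, 1) = 1
(z \/ (((x -> z) /\ z) \/ (z -> x))) = max(0.6, 1) = 1
(~(((y \/ (x /\ z)) -> ~z) -> y) -> (z \/ (((x -> z) /\ z) \/ (z -> x)))): 0 ≤ 1, so result = 1
(x -> z): 0.7 > 0.6, so result = 0.6
((x -> z) /\ z) = min(0.6, 0.6) = 0.6
(z -> x): 0.6 ≤ 0.7, so result = 1
(((x -> z) /\ z) \/ (z -> x)) = max(0.6, 1) = 1
(z \/ (((x -> z) /\ z) \/ (z -> x))) = max(0.6, 1) = 1
(x /\ z) = min(0.7, 0.6) = 0.6
(y \/ (x /\ z)) = max(0.2, 0.6) = 0.6
~z: Gödel ¬ of 0.6 = 0 (operand ≠ 0)
((y \/ (x /\ z)) -> ~z): 0.6 > 0, so result = 0
(((y \/ (x /\ z)) -> ~z) -> y): 0 ≤ 0.2, so result = 1
~(((y \/ (x /\ z)) -> ~z) -> y): Gödel ¬ of 1 = 0 (operand ≠ 0)
((z \/ (((x -> z) /\ z) \/ (z -> x))) -> ~(((y \/ (x /\ z)) -> ~z) -> y)): 1 > 0, so result = 0
((~(((y \/ (x /\ z)) -> ~z) -> y) -> (z \/ (((x -> z) /\ z) \/ (z -> x)))) \/ ((z \/ (((x -> z) /\ z) \/ (z -> x))) -> ~(((y \/ (x /\ z)) -> ~z) -> y))) = max(1, 0) = 1

1.00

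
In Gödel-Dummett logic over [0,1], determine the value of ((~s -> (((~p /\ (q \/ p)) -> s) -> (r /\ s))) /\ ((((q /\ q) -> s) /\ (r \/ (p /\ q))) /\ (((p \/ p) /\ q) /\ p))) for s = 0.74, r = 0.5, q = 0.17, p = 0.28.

0.17

~s: Gödel ¬ of 0.74 = 0 (operand ≠ 0)
~p: Gödel ¬ of 0.28 = 0 (operand ≠ 0)
(q \/ p) = max(0.17, 0.28) = 0.28
(~p /\ (q \/ p)) = min(0, 0.28) = 0
((~p /\ (q \/ p)) -> s): 0 ≤ 0.74, so result = 1
(r /\ s) = min(0.5, 0.74) = 0.5
(((~p /\ (q \/ p)) -> s) -> (r /\ s)): 1 > 0.5, so result = 0.5
(~s -> (((~p /\ (q \/ p)) -> s) -> (r /\ s))): 0 ≤ 0.5, so result = 1
(q /\ q) = min(0.17, 0.17) = 0.17
((q /\ q) -> s): 0.17 ≤ 0.74, so result = 1
(p /\ q) = min(0.28, 0.17) = 0.17
(r \/ (p /\ q)) = max(0.5, 0.17) = 0.5
(((q /\ q) -> s) /\ (r \/ (p /\ q))) = min(1, 0.5) = 0.5
(p \/ p) = max(0.28, 0.28) = 0.28
((p \/ p) /\ q) = min(0.28, 0.17) = 0.17
(((p \/ p) /\ q) /\ p) = min(0.17, 0.28) = 0.17
((((q /\ q) -> s) /\ (r \/ (p /\ q))) /\ (((p \/ p) /\ q) /\ p)) = min(0.5, 0.17) = 0.17
((~s -> (((~p /\ (q \/ p)) -> s) -> (r /\ s))) /\ ((((q /\ q) -> s) /\ (r \/ (p /\ q))) /\ (((p \/ p) /\ q) /\ p))) = min(1, 0.17) = 0.17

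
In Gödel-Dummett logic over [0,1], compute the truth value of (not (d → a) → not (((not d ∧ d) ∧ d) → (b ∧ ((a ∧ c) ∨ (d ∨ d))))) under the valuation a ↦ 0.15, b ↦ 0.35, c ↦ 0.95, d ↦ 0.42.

(d → a): 0.42 > 0.15, so result = 0.15
not (d → a): Gödel ¬ of 0.15 = 0 (operand ≠ 0)
not d: Gödel ¬ of 0.42 = 0 (operand ≠ 0)
(not d ∧ d) = min(0, 0.42) = 0
((not d ∧ d) ∧ d) = min(0, 0.42) = 0
(a ∧ c) = min(0.15, 0.95) = 0.15
(d ∨ d) = max(0.42, 0.42) = 0.42
((a ∧ c) ∨ (d ∨ d)) = max(0.15, 0.42) = 0.42
(b ∧ ((a ∧ c) ∨ (d ∨ d))) = min(0.35, 0.42) = 0.35
(((not d ∧ d) ∧ d) → (b ∧ ((a ∧ c) ∨ (d ∨ d)))): 0 ≤ 0.35, so result = 1
not (((not d ∧ d) ∧ d) → (b ∧ ((a ∧ c) ∨ (d ∨ d)))): Gödel ¬ of 1 = 0 (operand ≠ 0)
(not (d → a) → not (((not d ∧ d) ∧ d) → (b ∧ ((a ∧ c) ∨ (d ∨ d))))): 0 ≤ 0, so result = 1

1.00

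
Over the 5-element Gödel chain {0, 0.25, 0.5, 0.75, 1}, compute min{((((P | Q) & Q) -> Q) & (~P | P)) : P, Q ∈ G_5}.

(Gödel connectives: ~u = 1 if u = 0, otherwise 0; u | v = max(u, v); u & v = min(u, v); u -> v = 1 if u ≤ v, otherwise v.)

0.25

The minimum is attained at P = 0.25, Q = 0:
  (P | Q) = max(0.25, 0) = 0.25
  ((P | Q) & Q) = min(0.25, 0) = 0
  (((P | Q) & Q) -> Q): 0 ≤ 0, so result = 1
  ~P: Gödel ¬ of 0.25 = 0 (operand ≠ 0)
  (~P | P) = max(0, 0.25) = 0.25
  ((((P | Q) & Q) -> Q) & (~P | P)) = min(1, 0.25) = 0.25
Checking all 25 assignments confirms none give a value below 0.25.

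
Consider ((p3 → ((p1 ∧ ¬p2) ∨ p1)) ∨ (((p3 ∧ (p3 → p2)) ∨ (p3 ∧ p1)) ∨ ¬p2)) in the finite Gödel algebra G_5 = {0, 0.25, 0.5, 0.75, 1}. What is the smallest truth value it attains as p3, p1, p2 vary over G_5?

The minimum is attained at p3 = 0.25, p1 = 0, p2 = 0.25:
  ¬p2: Gödel ¬ of 0.25 = 0 (operand ≠ 0)
  (p1 ∧ ¬p2) = min(0, 0) = 0
  ((p1 ∧ ¬p2) ∨ p1) = max(0, 0) = 0
  (p3 → ((p1 ∧ ¬p2) ∨ p1)): 0.25 > 0, so result = 0
  (p3 → p2): 0.25 ≤ 0.25, so result = 1
  (p3 ∧ (p3 → p2)) = min(0.25, 1) = 0.25
  (p3 ∧ p1) = min(0.25, 0) = 0
  ((p3 ∧ (p3 → p2)) ∨ (p3 ∧ p1)) = max(0.25, 0) = 0.25
  ¬p2: Gödel ¬ of 0.25 = 0 (operand ≠ 0)
  (((p3 ∧ (p3 → p2)) ∨ (p3 ∧ p1)) ∨ ¬p2) = max(0.25, 0) = 0.25
  ((p3 → ((p1 ∧ ¬p2) ∨ p1)) ∨ (((p3 ∧ (p3 → p2)) ∨ (p3 ∧ p1)) ∨ ¬p2)) = max(0, 0.25) = 0.25
Checking all 125 assignments confirms none give a value below 0.25.

0.25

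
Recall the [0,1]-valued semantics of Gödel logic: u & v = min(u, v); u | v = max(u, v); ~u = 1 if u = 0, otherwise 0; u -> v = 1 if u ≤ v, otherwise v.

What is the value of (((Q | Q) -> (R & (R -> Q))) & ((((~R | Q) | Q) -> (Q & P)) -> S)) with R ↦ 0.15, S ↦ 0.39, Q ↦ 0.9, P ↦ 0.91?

0.15

(Q | Q) = max(0.9, 0.9) = 0.9
(R -> Q): 0.15 ≤ 0.9, so result = 1
(R & (R -> Q)) = min(0.15, 1) = 0.15
((Q | Q) -> (R & (R -> Q))): 0.9 > 0.15, so result = 0.15
~R: Gödel ¬ of 0.15 = 0 (operand ≠ 0)
(~R | Q) = max(0, 0.9) = 0.9
((~R | Q) | Q) = max(0.9, 0.9) = 0.9
(Q & P) = min(0.9, 0.91) = 0.9
(((~R | Q) | Q) -> (Q & P)): 0.9 ≤ 0.9, so result = 1
((((~R | Q) | Q) -> (Q & P)) -> S): 1 > 0.39, so result = 0.39
(((Q | Q) -> (R & (R -> Q))) & ((((~R | Q) | Q) -> (Q & P)) -> S)) = min(0.15, 0.39) = 0.15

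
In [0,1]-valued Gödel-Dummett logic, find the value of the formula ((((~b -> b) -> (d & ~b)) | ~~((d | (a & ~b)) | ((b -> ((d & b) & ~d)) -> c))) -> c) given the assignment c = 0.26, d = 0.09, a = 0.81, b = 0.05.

0.26

~b: Gödel ¬ of 0.05 = 0 (operand ≠ 0)
(~b -> b): 0 ≤ 0.05, so result = 1
~b: Gödel ¬ of 0.05 = 0 (operand ≠ 0)
(d & ~b) = min(0.09, 0) = 0
((~b -> b) -> (d & ~b)): 1 > 0, so result = 0
~b: Gödel ¬ of 0.05 = 0 (operand ≠ 0)
(a & ~b) = min(0.81, 0) = 0
(d | (a & ~b)) = max(0.09, 0) = 0.09
(d & b) = min(0.09, 0.05) = 0.05
~d: Gödel ¬ of 0.09 = 0 (operand ≠ 0)
((d & b) & ~d) = min(0.05, 0) = 0
(b -> ((d & b) & ~d)): 0.05 > 0, so result = 0
((b -> ((d & b) & ~d)) -> c): 0 ≤ 0.26, so result = 1
((d | (a & ~b)) | ((b -> ((d & b) & ~d)) -> c)) = max(0.09, 1) = 1
~((d | (a & ~b)) | ((b -> ((d & b) & ~d)) -> c)): Gödel ¬ of 1 = 0 (operand ≠ 0)
~~((d | (a & ~b)) | ((b -> ((d & b) & ~d)) -> c)): Gödel ¬ of 0 = 1 (operand is 0)
(((~b -> b) -> (d & ~b)) | ~~((d | (a & ~b)) | ((b -> ((d & b) & ~d)) -> c))) = max(0, 1) = 1
((((~b -> b) -> (d & ~b)) | ~~((d | (a & ~b)) | ((b -> ((d & b) & ~d)) -> c))) -> c): 1 > 0.26, so result = 0.26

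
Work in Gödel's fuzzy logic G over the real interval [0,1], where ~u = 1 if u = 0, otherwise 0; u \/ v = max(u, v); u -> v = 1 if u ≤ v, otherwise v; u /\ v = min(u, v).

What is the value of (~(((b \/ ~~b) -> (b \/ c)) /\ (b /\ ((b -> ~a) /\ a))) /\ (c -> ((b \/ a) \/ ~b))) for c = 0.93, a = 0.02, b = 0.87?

~b: Gödel ¬ of 0.87 = 0 (operand ≠ 0)
~~b: Gödel ¬ of 0 = 1 (operand is 0)
(b \/ ~~b) = max(0.87, 1) = 1
(b \/ c) = max(0.87, 0.93) = 0.93
((b \/ ~~b) -> (b \/ c)): 1 > 0.93, so result = 0.93
~a: Gödel ¬ of 0.02 = 0 (operand ≠ 0)
(b -> ~a): 0.87 > 0, so result = 0
((b -> ~a) /\ a) = min(0, 0.02) = 0
(b /\ ((b -> ~a) /\ a)) = min(0.87, 0) = 0
(((b \/ ~~b) -> (b \/ c)) /\ (b /\ ((b -> ~a) /\ a))) = min(0.93, 0) = 0
~(((b \/ ~~b) -> (b \/ c)) /\ (b /\ ((b -> ~a) /\ a))): Gödel ¬ of 0 = 1 (operand is 0)
(b \/ a) = max(0.87, 0.02) = 0.87
~b: Gödel ¬ of 0.87 = 0 (operand ≠ 0)
((b \/ a) \/ ~b) = max(0.87, 0) = 0.87
(c -> ((b \/ a) \/ ~b)): 0.93 > 0.87, so result = 0.87
(~(((b \/ ~~b) -> (b \/ c)) /\ (b /\ ((b -> ~a) /\ a))) /\ (c -> ((b \/ a) \/ ~b))) = min(1, 0.87) = 0.87

0.87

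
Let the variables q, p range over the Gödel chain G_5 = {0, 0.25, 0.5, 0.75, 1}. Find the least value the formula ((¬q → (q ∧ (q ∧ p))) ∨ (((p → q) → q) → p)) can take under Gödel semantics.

0.25

The minimum is attained at q = 0, p = 0.25:
  ¬q: Gödel ¬ of 0 = 1 (operand is 0)
  (q ∧ p) = min(0, 0.25) = 0
  (q ∧ (q ∧ p)) = min(0, 0) = 0
  (¬q → (q ∧ (q ∧ p))): 1 > 0, so result = 0
  (p → q): 0.25 > 0, so result = 0
  ((p → q) → q): 0 ≤ 0, so result = 1
  (((p → q) → q) → p): 1 > 0.25, so result = 0.25
  ((¬q → (q ∧ (q ∧ p))) ∨ (((p → q) → q) → p)) = max(0, 0.25) = 0.25
Checking all 25 assignments confirms none give a value below 0.25.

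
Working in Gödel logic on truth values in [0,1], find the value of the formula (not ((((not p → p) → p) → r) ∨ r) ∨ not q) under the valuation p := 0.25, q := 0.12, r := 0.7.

not p: Gödel ¬ of 0.25 = 0 (operand ≠ 0)
(not p → p): 0 ≤ 0.25, so result = 1
((not p → p) → p): 1 > 0.25, so result = 0.25
(((not p → p) → p) → r): 0.25 ≤ 0.7, so result = 1
((((not p → p) → p) → r) ∨ r) = max(1, 0.7) = 1
not ((((not p → p) → p) → r) ∨ r): Gödel ¬ of 1 = 0 (operand ≠ 0)
not q: Gödel ¬ of 0.12 = 0 (operand ≠ 0)
(not ((((not p → p) → p) → r) ∨ r) ∨ not q) = max(0, 0) = 0

0.00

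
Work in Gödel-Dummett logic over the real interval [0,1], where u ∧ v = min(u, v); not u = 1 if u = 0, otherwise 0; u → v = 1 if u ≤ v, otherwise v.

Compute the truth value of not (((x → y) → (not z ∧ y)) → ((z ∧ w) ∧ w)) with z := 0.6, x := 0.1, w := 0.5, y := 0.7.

0.00

(x → y): 0.1 ≤ 0.7, so result = 1
not z: Gödel ¬ of 0.6 = 0 (operand ≠ 0)
(not z ∧ y) = min(0, 0.7) = 0
((x → y) → (not z ∧ y)): 1 > 0, so result = 0
(z ∧ w) = min(0.6, 0.5) = 0.5
((z ∧ w) ∧ w) = min(0.5, 0.5) = 0.5
(((x → y) → (not z ∧ y)) → ((z ∧ w) ∧ w)): 0 ≤ 0.5, so result = 1
not (((x → y) → (not z ∧ y)) → ((z ∧ w) ∧ w)): Gödel ¬ of 1 = 0 (operand ≠ 0)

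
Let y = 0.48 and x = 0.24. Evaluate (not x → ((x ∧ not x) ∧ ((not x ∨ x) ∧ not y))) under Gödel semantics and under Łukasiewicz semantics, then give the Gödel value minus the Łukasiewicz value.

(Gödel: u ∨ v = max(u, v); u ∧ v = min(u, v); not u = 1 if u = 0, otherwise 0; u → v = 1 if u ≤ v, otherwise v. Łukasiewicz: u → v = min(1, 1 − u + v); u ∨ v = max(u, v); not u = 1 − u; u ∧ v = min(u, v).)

0.52

Gödel evaluation:
  not x: Gödel ¬ of 0.24 = 0 (operand ≠ 0)
  not x: Gödel ¬ of 0.24 = 0 (operand ≠ 0)
  (x ∧ not x) = min(0.24, 0) = 0
  not x: Gödel ¬ of 0.24 = 0 (operand ≠ 0)
  (not x ∨ x) = max(0, 0.24) = 0.24
  not y: Gödel ¬ of 0.48 = 0 (operand ≠ 0)
  ((not x ∨ x) ∧ not y) = min(0.24, 0) = 0
  ((x ∧ not x) ∧ ((not x ∨ x) ∧ not y)) = min(0, 0) = 0
  (not x → ((x ∧ not x) ∧ ((not x ∨ x) ∧ not y))): 0 ≤ 0, so result = 1
  Gödel value = 1
Łukasiewicz evaluation:
  not x: Łukasiewicz ¬ gives 1 − 0.24 = 0.76
  not x: Łukasiewicz ¬ gives 1 − 0.24 = 0.76
  (x ∧ not x) = min(0.24, 0.76) = 0.24
  not x: Łukasiewicz ¬ gives 1 − 0.24 = 0.76
  (not x ∨ x) = max(0.76, 0.24) = 0.76
  not y: Łukasiewicz ¬ gives 1 − 0.48 = 0.52
  ((not x ∨ x) ∧ not y) = min(0.76, 0.52) = 0.52
  ((x ∧ not x) ∧ ((not x ∨ x) ∧ not y)) = min(0.24, 0.52) = 0.24
  (not x → ((x ∧ not x) ∧ ((not x ∨ x) ∧ not y))): min(1, 1 − 0.76 + 0.24) = 0.48
  Łukasiewicz value = 0.48
Difference: 1 − 0.48 = 0.52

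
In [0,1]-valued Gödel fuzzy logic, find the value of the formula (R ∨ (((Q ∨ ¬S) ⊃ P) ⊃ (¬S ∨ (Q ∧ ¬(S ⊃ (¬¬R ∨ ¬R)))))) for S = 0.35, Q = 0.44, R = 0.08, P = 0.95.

0.08

¬S: Gödel ¬ of 0.35 = 0 (operand ≠ 0)
(Q ∨ ¬S) = max(0.44, 0) = 0.44
((Q ∨ ¬S) ⊃ P): 0.44 ≤ 0.95, so result = 1
¬S: Gödel ¬ of 0.35 = 0 (operand ≠ 0)
¬R: Gödel ¬ of 0.08 = 0 (operand ≠ 0)
¬¬R: Gödel ¬ of 0 = 1 (operand is 0)
¬R: Gödel ¬ of 0.08 = 0 (operand ≠ 0)
(¬¬R ∨ ¬R) = max(1, 0) = 1
(S ⊃ (¬¬R ∨ ¬R)): 0.35 ≤ 1, so result = 1
¬(S ⊃ (¬¬R ∨ ¬R)): Gödel ¬ of 1 = 0 (operand ≠ 0)
(Q ∧ ¬(S ⊃ (¬¬R ∨ ¬R))) = min(0.44, 0) = 0
(¬S ∨ (Q ∧ ¬(S ⊃ (¬¬R ∨ ¬R)))) = max(0, 0) = 0
(((Q ∨ ¬S) ⊃ P) ⊃ (¬S ∨ (Q ∧ ¬(S ⊃ (¬¬R ∨ ¬R))))): 1 > 0, so result = 0
(R ∨ (((Q ∨ ¬S) ⊃ P) ⊃ (¬S ∨ (Q ∧ ¬(S ⊃ (¬¬R ∨ ¬R)))))) = max(0.08, 0) = 0.08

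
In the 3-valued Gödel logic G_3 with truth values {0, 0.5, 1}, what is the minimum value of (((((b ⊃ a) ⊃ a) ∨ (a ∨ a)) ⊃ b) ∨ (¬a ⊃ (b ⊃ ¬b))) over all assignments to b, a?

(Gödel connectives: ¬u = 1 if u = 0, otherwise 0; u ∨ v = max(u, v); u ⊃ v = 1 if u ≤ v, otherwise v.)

0.50

The minimum is attained at b = 0.5, a = 0:
  (b ⊃ a): 0.5 > 0, so result = 0
  ((b ⊃ a) ⊃ a): 0 ≤ 0, so result = 1
  (a ∨ a) = max(0, 0) = 0
  (((b ⊃ a) ⊃ a) ∨ (a ∨ a)) = max(1, 0) = 1
  ((((b ⊃ a) ⊃ a) ∨ (a ∨ a)) ⊃ b): 1 > 0.5, so result = 0.5
  ¬a: Gödel ¬ of 0 = 1 (operand is 0)
  ¬b: Gödel ¬ of 0.5 = 0 (operand ≠ 0)
  (b ⊃ ¬b): 0.5 > 0, so result = 0
  (¬a ⊃ (b ⊃ ¬b)): 1 > 0, so result = 0
  (((((b ⊃ a) ⊃ a) ∨ (a ∨ a)) ⊃ b) ∨ (¬a ⊃ (b ⊃ ¬b))) = max(0.5, 0) = 0.5
Checking all 9 assignments confirms none give a value below 0.50.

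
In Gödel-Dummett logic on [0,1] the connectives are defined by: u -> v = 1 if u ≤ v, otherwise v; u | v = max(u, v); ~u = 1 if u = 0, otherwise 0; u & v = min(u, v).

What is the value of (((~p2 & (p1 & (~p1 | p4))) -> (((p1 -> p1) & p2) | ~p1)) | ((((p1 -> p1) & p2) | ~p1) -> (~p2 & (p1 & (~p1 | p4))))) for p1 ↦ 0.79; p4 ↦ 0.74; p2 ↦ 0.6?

~p2: Gödel ¬ of 0.6 = 0 (operand ≠ 0)
~p1: Gödel ¬ of 0.79 = 0 (operand ≠ 0)
(~p1 | p4) = max(0, 0.74) = 0.74
(p1 & (~p1 | p4)) = min(0.79, 0.74) = 0.74
(~p2 & (p1 & (~p1 | p4))) = min(0, 0.74) = 0
(p1 -> p1): 0.79 ≤ 0.79, so result = 1
((p1 -> p1) & p2) = min(1, 0.6) = 0.6
~p1: Gödel ¬ of 0.79 = 0 (operand ≠ 0)
(((p1 -> p1) & p2) | ~p1) = max(0.6, 0) = 0.6
((~p2 & (p1 & (~p1 | p4))) -> (((p1 -> p1) & p2) | ~p1)): 0 ≤ 0.6, so result = 1
(p1 -> p1): 0.79 ≤ 0.79, so result = 1
((p1 -> p1) & p2) = min(1, 0.6) = 0.6
~p1: Gödel ¬ of 0.79 = 0 (operand ≠ 0)
(((p1 -> p1) & p2) | ~p1) = max(0.6, 0) = 0.6
~p2: Gödel ¬ of 0.6 = 0 (operand ≠ 0)
~p1: Gödel ¬ of 0.79 = 0 (operand ≠ 0)
(~p1 | p4) = max(0, 0.74) = 0.74
(p1 & (~p1 | p4)) = min(0.79, 0.74) = 0.74
(~p2 & (p1 & (~p1 | p4))) = min(0, 0.74) = 0
((((p1 -> p1) & p2) | ~p1) -> (~p2 & (p1 & (~p1 | p4)))): 0.6 > 0, so result = 0
(((~p2 & (p1 & (~p1 | p4))) -> (((p1 -> p1) & p2) | ~p1)) | ((((p1 -> p1) & p2) | ~p1) -> (~p2 & (p1 & (~p1 | p4))))) = max(1, 0) = 1

1.00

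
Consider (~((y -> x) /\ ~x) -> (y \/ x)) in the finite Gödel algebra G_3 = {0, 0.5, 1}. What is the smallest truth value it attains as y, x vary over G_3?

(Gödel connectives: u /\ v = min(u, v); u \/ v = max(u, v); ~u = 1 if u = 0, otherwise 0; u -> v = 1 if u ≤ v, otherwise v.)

The minimum is attained at y = 0, x = 0.5:
  (y -> x): 0 ≤ 0.5, so result = 1
  ~x: Gödel ¬ of 0.5 = 0 (operand ≠ 0)
  ((y -> x) /\ ~x) = min(1, 0) = 0
  ~((y -> x) /\ ~x): Gödel ¬ of 0 = 1 (operand is 0)
  (y \/ x) = max(0, 0.5) = 0.5
  (~((y -> x) /\ ~x) -> (y \/ x)): 1 > 0.5, so result = 0.5
Checking all 9 assignments confirms none give a value below 0.50.

0.50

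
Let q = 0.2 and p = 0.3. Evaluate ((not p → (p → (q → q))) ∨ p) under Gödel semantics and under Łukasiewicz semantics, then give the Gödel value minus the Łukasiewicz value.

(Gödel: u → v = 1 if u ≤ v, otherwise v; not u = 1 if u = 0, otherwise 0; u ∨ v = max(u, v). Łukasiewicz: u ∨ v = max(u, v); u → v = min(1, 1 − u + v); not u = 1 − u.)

0.00

Gödel evaluation:
  not p: Gödel ¬ of 0.3 = 0 (operand ≠ 0)
  (q → q): 0.2 ≤ 0.2, so result = 1
  (p → (q → q)): 0.3 ≤ 1, so result = 1
  (not p → (p → (q → q))): 0 ≤ 1, so result = 1
  ((not p → (p → (q → q))) ∨ p) = max(1, 0.3) = 1
  Gödel value = 1
Łukasiewicz evaluation:
  not p: Łukasiewicz ¬ gives 1 − 0.3 = 0.7
  (q → q): min(1, 1 − 0.2 + 0.2) = 1
  (p → (q → q)): min(1, 1 − 0.3 + 1) = 1
  (not p → (p → (q → q))): min(1, 1 − 0.7 + 1) = 1
  ((not p → (p → (q → q))) ∨ p) = max(1, 0.3) = 1
  Łukasiewicz value = 1
Difference: 1 − 1 = 0.00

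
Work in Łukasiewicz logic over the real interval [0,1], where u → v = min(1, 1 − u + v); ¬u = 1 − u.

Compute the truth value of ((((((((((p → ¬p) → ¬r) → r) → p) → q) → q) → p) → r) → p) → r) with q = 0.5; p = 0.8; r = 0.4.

0.40

¬p: Łukasiewicz ¬ gives 1 − 0.8 = 0.2
(p → ¬p): min(1, 1 − 0.8 + 0.2) = 0.4
¬r: Łukasiewicz ¬ gives 1 − 0.4 = 0.6
((p → ¬p) → ¬r): min(1, 1 − 0.4 + 0.6) = 1
(((p → ¬p) → ¬r) → r): min(1, 1 − 1 + 0.4) = 0.4
((((p → ¬p) → ¬r) → r) → p): min(1, 1 − 0.4 + 0.8) = 1
(((((p → ¬p) → ¬r) → r) → p) → q): min(1, 1 − 1 + 0.5) = 0.5
((((((p → ¬p) → ¬r) → r) → p) → q) → q): min(1, 1 − 0.5 + 0.5) = 1
(((((((p → ¬p) → ¬r) → r) → p) → q) → q) → p): min(1, 1 − 1 + 0.8) = 0.8
((((((((p → ¬p) → ¬r) → r) → p) → q) → q) → p) → r): min(1, 1 − 0.8 + 0.4) = 0.6
(((((((((p → ¬p) → ¬r) → r) → p) → q) → q) → p) → r) → p): min(1, 1 − 0.6 + 0.8) = 1
((((((((((p → ¬p) → ¬r) → r) → p) → q) → q) → p) → r) → p) → r): min(1, 1 − 1 + 0.4) = 0.4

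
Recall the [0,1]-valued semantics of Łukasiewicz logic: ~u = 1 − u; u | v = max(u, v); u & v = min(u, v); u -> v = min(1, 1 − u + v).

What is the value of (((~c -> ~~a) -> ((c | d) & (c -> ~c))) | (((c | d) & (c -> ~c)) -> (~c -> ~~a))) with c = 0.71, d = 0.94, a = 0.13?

~c: Łukasiewicz ¬ gives 1 − 0.71 = 0.29
~a: Łukasiewicz ¬ gives 1 − 0.13 = 0.87
~~a: Łukasiewicz ¬ gives 1 − 0.87 = 0.13
(~c -> ~~a): min(1, 1 − 0.29 + 0.13) = 0.84
(c | d) = max(0.71, 0.94) = 0.94
~c: Łukasiewicz ¬ gives 1 − 0.71 = 0.29
(c -> ~c): min(1, 1 − 0.71 + 0.29) = 0.58
((c | d) & (c -> ~c)) = min(0.94, 0.58) = 0.58
((~c -> ~~a) -> ((c | d) & (c -> ~c))): min(1, 1 − 0.84 + 0.58) = 0.74
(c | d) = max(0.71, 0.94) = 0.94
~c: Łukasiewicz ¬ gives 1 − 0.71 = 0.29
(c -> ~c): min(1, 1 − 0.71 + 0.29) = 0.58
((c | d) & (c -> ~c)) = min(0.94, 0.58) = 0.58
~c: Łukasiewicz ¬ gives 1 − 0.71 = 0.29
~a: Łukasiewicz ¬ gives 1 − 0.13 = 0.87
~~a: Łukasiewicz ¬ gives 1 − 0.87 = 0.13
(~c -> ~~a): min(1, 1 − 0.29 + 0.13) = 0.84
(((c | d) & (c -> ~c)) -> (~c -> ~~a)): min(1, 1 − 0.58 + 0.84) = 1
(((~c -> ~~a) -> ((c | d) & (c -> ~c))) | (((c | d) & (c -> ~c)) -> (~c -> ~~a))) = max(0.74, 1) = 1

1.00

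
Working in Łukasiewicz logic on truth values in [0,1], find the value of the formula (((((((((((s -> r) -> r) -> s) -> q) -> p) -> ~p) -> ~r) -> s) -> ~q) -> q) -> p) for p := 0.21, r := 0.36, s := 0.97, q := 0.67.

0.21

(s -> r): min(1, 1 − 0.97 + 0.36) = 0.39
((s -> r) -> r): min(1, 1 − 0.39 + 0.36) = 0.97
(((s -> r) -> r) -> s): min(1, 1 − 0.97 + 0.97) = 1
((((s -> r) -> r) -> s) -> q): min(1, 1 − 1 + 0.67) = 0.67
(((((s -> r) -> r) -> s) -> q) -> p): min(1, 1 − 0.67 + 0.21) = 0.54
~p: Łukasiewicz ¬ gives 1 − 0.21 = 0.79
((((((s -> r) -> r) -> s) -> q) -> p) -> ~p): min(1, 1 − 0.54 + 0.79) = 1
~r: Łukasiewicz ¬ gives 1 − 0.36 = 0.64
(((((((s -> r) -> r) -> s) -> q) -> p) -> ~p) -> ~r): min(1, 1 − 1 + 0.64) = 0.64
((((((((s -> r) -> r) -> s) -> q) -> p) -> ~p) -> ~r) -> s): min(1, 1 − 0.64 + 0.97) = 1
~q: Łukasiewicz ¬ gives 1 − 0.67 = 0.33
(((((((((s -> r) -> r) -> s) -> q) -> p) -> ~p) -> ~r) -> s) -> ~q): min(1, 1 − 1 + 0.33) = 0.33
((((((((((s -> r) -> r) -> s) -> q) -> p) -> ~p) -> ~r) -> s) -> ~q) -> q): min(1, 1 − 0.33 + 0.67) = 1
(((((((((((s -> r) -> r) -> s) -> q) -> p) -> ~p) -> ~r) -> s) -> ~q) -> q) -> p): min(1, 1 − 1 + 0.21) = 0.21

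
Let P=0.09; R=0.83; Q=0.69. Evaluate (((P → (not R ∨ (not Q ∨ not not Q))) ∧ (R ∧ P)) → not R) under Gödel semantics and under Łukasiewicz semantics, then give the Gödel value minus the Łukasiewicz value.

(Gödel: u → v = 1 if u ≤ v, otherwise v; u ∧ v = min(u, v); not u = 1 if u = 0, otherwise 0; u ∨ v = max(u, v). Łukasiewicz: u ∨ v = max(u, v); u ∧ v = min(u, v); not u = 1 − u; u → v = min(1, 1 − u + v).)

Gödel evaluation:
  not R: Gödel ¬ of 0.83 = 0 (operand ≠ 0)
  not Q: Gödel ¬ of 0.69 = 0 (operand ≠ 0)
  not Q: Gödel ¬ of 0.69 = 0 (operand ≠ 0)
  not not Q: Gödel ¬ of 0 = 1 (operand is 0)
  (not Q ∨ not not Q) = max(0, 1) = 1
  (not R ∨ (not Q ∨ not not Q)) = max(0, 1) = 1
  (P → (not R ∨ (not Q ∨ not not Q))): 0.09 ≤ 1, so result = 1
  (R ∧ P) = min(0.83, 0.09) = 0.09
  ((P → (not R ∨ (not Q ∨ not not Q))) ∧ (R ∧ P)) = min(1, 0.09) = 0.09
  not R: Gödel ¬ of 0.83 = 0 (operand ≠ 0)
  (((P → (not R ∨ (not Q ∨ not not Q))) ∧ (R ∧ P)) → not R): 0.09 > 0, so result = 0
  Gödel value = 0
Łukasiewicz evaluation:
  not R: Łukasiewicz ¬ gives 1 − 0.83 = 0.17
  not Q: Łukasiewicz ¬ gives 1 − 0.69 = 0.31
  not Q: Łukasiewicz ¬ gives 1 − 0.69 = 0.31
  not not Q: Łukasiewicz ¬ gives 1 − 0.31 = 0.69
  (not Q ∨ not not Q) = max(0.31, 0.69) = 0.69
  (not R ∨ (not Q ∨ not not Q)) = max(0.17, 0.69) = 0.69
  (P → (not R ∨ (not Q ∨ not not Q))): min(1, 1 − 0.09 + 0.69) = 1
  (R ∧ P) = min(0.83, 0.09) = 0.09
  ((P → (not R ∨ (not Q ∨ not not Q))) ∧ (R ∧ P)) = min(1, 0.09) = 0.09
  not R: Łukasiewicz ¬ gives 1 − 0.83 = 0.17
  (((P → (not R ∨ (not Q ∨ not not Q))) ∧ (R ∧ P)) → not R): min(1, 1 − 0.09 + 0.17) = 1
  Łukasiewicz value = 1
Difference: 0 − 1 = -1.00

-1.00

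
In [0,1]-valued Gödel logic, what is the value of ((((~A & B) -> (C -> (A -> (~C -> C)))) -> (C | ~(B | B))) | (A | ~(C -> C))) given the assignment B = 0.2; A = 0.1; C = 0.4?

0.40

~A: Gödel ¬ of 0.1 = 0 (operand ≠ 0)
(~A & B) = min(0, 0.2) = 0
~C: Gödel ¬ of 0.4 = 0 (operand ≠ 0)
(~C -> C): 0 ≤ 0.4, so result = 1
(A -> (~C -> C)): 0.1 ≤ 1, so result = 1
(C -> (A -> (~C -> C))): 0.4 ≤ 1, so result = 1
((~A & B) -> (C -> (A -> (~C -> C)))): 0 ≤ 1, so result = 1
(B | B) = max(0.2, 0.2) = 0.2
~(B | B): Gödel ¬ of 0.2 = 0 (operand ≠ 0)
(C | ~(B | B)) = max(0.4, 0) = 0.4
(((~A & B) -> (C -> (A -> (~C -> C)))) -> (C | ~(B | B))): 1 > 0.4, so result = 0.4
(C -> C): 0.4 ≤ 0.4, so result = 1
~(C -> C): Gödel ¬ of 1 = 0 (operand ≠ 0)
(A | ~(C -> C)) = max(0.1, 0) = 0.1
((((~A & B) -> (C -> (A -> (~C -> C)))) -> (C | ~(B | B))) | (A | ~(C -> C))) = max(0.4, 0.1) = 0.4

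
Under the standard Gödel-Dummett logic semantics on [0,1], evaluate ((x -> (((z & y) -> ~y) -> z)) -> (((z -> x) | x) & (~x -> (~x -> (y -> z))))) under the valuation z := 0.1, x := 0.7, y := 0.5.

1.00

(z & y) = min(0.1, 0.5) = 0.1
~y: Gödel ¬ of 0.5 = 0 (operand ≠ 0)
((z & y) -> ~y): 0.1 > 0, so result = 0
(((z & y) -> ~y) -> z): 0 ≤ 0.1, so result = 1
(x -> (((z & y) -> ~y) -> z)): 0.7 ≤ 1, so result = 1
(z -> x): 0.1 ≤ 0.7, so result = 1
((z -> x) | x) = max(1, 0.7) = 1
~x: Gödel ¬ of 0.7 = 0 (operand ≠ 0)
~x: Gödel ¬ of 0.7 = 0 (operand ≠ 0)
(y -> z): 0.5 > 0.1, so result = 0.1
(~x -> (y -> z)): 0 ≤ 0.1, so result = 1
(~x -> (~x -> (y -> z))): 0 ≤ 1, so result = 1
(((z -> x) | x) & (~x -> (~x -> (y -> z)))) = min(1, 1) = 1
((x -> (((z & y) -> ~y) -> z)) -> (((z -> x) | x) & (~x -> (~x -> (y -> z))))): 1 ≤ 1, so result = 1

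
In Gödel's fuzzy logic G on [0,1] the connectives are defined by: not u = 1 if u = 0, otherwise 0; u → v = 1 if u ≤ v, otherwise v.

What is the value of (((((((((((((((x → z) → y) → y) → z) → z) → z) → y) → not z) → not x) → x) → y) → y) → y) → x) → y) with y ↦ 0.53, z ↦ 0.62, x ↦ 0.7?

(x → z): 0.7 > 0.62, so result = 0.62
((x → z) → y): 0.62 > 0.53, so result = 0.53
(((x → z) → y) → y): 0.53 ≤ 0.53, so result = 1
((((x → z) → y) → y) → z): 1 > 0.62, so result = 0.62
(((((x → z) → y) → y) → z) → z): 0.62 ≤ 0.62, so result = 1
((((((x → z) → y) → y) → z) → z) → z): 1 > 0.62, so result = 0.62
(((((((x → z) → y) → y) → z) → z) → z) → y): 0.62 > 0.53, so result = 0.53
not z: Gödel ¬ of 0.62 = 0 (operand ≠ 0)
((((((((x → z) → y) → y) → z) → z) → z) → y) → not z): 0.53 > 0, so result = 0
not x: Gödel ¬ of 0.7 = 0 (operand ≠ 0)
(((((((((x → z) → y) → y) → z) → z) → z) → y) → not z) → not x): 0 ≤ 0, so result = 1
((((((((((x → z) → y) → y) → z) → z) → z) → y) → not z) → not x) → x): 1 > 0.7, so result = 0.7
(((((((((((x → z) → y) → y) → z) → z) → z) → y) → not z) → not x) → x) → y): 0.7 > 0.53, so result = 0.53
((((((((((((x → z) → y) → y) → z) → z) → z) → y) → not z) → not x) → x) → y) → y): 0.53 ≤ 0.53, so result = 1
(((((((((((((x → z) → y) → y) → z) → z) → z) → y) → not z) → not x) → x) → y) → y) → y): 1 > 0.53, so result = 0.53
((((((((((((((x → z) → y) → y) → z) → z) → z) → y) → not z) → not x) → x) → y) → y) → y) → x): 0.53 ≤ 0.7, so result = 1
(((((((((((((((x → z) → y) → y) → z) → z) → z) → y) → not z) → not x) → x) → y) → y) → y) → x) → y): 1 > 0.53, so result = 0.53

0.53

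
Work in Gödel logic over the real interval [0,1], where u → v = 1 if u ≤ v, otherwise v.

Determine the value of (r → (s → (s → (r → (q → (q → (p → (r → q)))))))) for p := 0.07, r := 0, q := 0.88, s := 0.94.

1.00

(r → q): 0 ≤ 0.88, so result = 1
(p → (r → q)): 0.07 ≤ 1, so result = 1
(q → (p → (r → q))): 0.88 ≤ 1, so result = 1
(q → (q → (p → (r → q)))): 0.88 ≤ 1, so result = 1
(r → (q → (q → (p → (r → q))))): 0 ≤ 1, so result = 1
(s → (r → (q → (q → (p → (r → q)))))): 0.94 ≤ 1, so result = 1
(s → (s → (r → (q → (q → (p → (r → q))))))): 0.94 ≤ 1, so result = 1
(r → (s → (s → (r → (q → (q → (p → (r → q)))))))): 0 ≤ 1, so result = 1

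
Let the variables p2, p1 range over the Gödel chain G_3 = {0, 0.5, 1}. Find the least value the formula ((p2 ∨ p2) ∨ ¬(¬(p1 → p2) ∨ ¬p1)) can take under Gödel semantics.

The minimum is attained at p2 = 0, p1 = 0:
  (p2 ∨ p2) = max(0, 0) = 0
  (p1 → p2): 0 ≤ 0, so result = 1
  ¬(p1 → p2): Gödel ¬ of 1 = 0 (operand ≠ 0)
  ¬p1: Gödel ¬ of 0 = 1 (operand is 0)
  (¬(p1 → p2) ∨ ¬p1) = max(0, 1) = 1
  ¬(¬(p1 → p2) ∨ ¬p1): Gödel ¬ of 1 = 0 (operand ≠ 0)
  ((p2 ∨ p2) ∨ ¬(¬(p1 → p2) ∨ ¬p1)) = max(0, 0) = 0
Checking all 9 assignments confirms none give a value below 0.00.

0.00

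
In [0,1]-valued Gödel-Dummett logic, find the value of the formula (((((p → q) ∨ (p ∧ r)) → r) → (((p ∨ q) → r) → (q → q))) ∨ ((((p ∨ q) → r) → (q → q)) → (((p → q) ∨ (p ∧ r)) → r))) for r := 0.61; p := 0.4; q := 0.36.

(p → q): 0.4 > 0.36, so result = 0.36
(p ∧ r) = min(0.4, 0.61) = 0.4
((p → q) ∨ (p ∧ r)) = max(0.36, 0.4) = 0.4
(((p → q) ∨ (p ∧ r)) → r): 0.4 ≤ 0.61, so result = 1
(p ∨ q) = max(0.4, 0.36) = 0.4
((p ∨ q) → r): 0.4 ≤ 0.61, so result = 1
(q → q): 0.36 ≤ 0.36, so result = 1
(((p ∨ q) → r) → (q → q)): 1 ≤ 1, so result = 1
((((p → q) ∨ (p ∧ r)) → r) → (((p ∨ q) → r) → (q → q))): 1 ≤ 1, so result = 1
(p ∨ q) = max(0.4, 0.36) = 0.4
((p ∨ q) → r): 0.4 ≤ 0.61, so result = 1
(q → q): 0.36 ≤ 0.36, so result = 1
(((p ∨ q) → r) → (q → q)): 1 ≤ 1, so result = 1
(p → q): 0.4 > 0.36, so result = 0.36
(p ∧ r) = min(0.4, 0.61) = 0.4
((p → q) ∨ (p ∧ r)) = max(0.36, 0.4) = 0.4
(((p → q) ∨ (p ∧ r)) → r): 0.4 ≤ 0.61, so result = 1
((((p ∨ q) → r) → (q → q)) → (((p → q) ∨ (p ∧ r)) → r)): 1 ≤ 1, so result = 1
(((((p → q) ∨ (p ∧ r)) → r) → (((p ∨ q) → r) → (q → q))) ∨ ((((p ∨ q) → r) → (q → q)) → (((p → q) ∨ (p ∧ r)) → r))) = max(1, 1) = 1

1.00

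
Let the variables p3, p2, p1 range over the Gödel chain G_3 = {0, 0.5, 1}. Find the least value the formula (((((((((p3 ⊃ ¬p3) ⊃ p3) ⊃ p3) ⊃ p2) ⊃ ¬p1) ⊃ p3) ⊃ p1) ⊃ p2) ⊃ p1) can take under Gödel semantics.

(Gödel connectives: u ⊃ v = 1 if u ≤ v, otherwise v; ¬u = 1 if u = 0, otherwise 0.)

0.00

The minimum is attained at p3 = 0, p2 = 0.5, p1 = 0:
  ¬p3: Gödel ¬ of 0 = 1 (operand is 0)
  (p3 ⊃ ¬p3): 0 ≤ 1, so result = 1
  ((p3 ⊃ ¬p3) ⊃ p3): 1 > 0, so result = 0
  (((p3 ⊃ ¬p3) ⊃ p3) ⊃ p3): 0 ≤ 0, so result = 1
  ((((p3 ⊃ ¬p3) ⊃ p3) ⊃ p3) ⊃ p2): 1 > 0.5, so result = 0.5
  ¬p1: Gödel ¬ of 0 = 1 (operand is 0)
  (((((p3 ⊃ ¬p3) ⊃ p3) ⊃ p3) ⊃ p2) ⊃ ¬p1): 0.5 ≤ 1, so result = 1
  ((((((p3 ⊃ ¬p3) ⊃ p3) ⊃ p3) ⊃ p2) ⊃ ¬p1) ⊃ p3): 1 > 0, so result = 0
  (((((((p3 ⊃ ¬p3) ⊃ p3) ⊃ p3) ⊃ p2) ⊃ ¬p1) ⊃ p3) ⊃ p1): 0 ≤ 0, so result = 1
  ((((((((p3 ⊃ ¬p3) ⊃ p3) ⊃ p3) ⊃ p2) ⊃ ¬p1) ⊃ p3) ⊃ p1) ⊃ p2): 1 > 0.5, so result = 0.5
  (((((((((p3 ⊃ ¬p3) ⊃ p3) ⊃ p3) ⊃ p2) ⊃ ¬p1) ⊃ p3) ⊃ p1) ⊃ p2) ⊃ p1): 0.5 > 0, so result = 0
Checking all 27 assignments confirms none give a value below 0.00.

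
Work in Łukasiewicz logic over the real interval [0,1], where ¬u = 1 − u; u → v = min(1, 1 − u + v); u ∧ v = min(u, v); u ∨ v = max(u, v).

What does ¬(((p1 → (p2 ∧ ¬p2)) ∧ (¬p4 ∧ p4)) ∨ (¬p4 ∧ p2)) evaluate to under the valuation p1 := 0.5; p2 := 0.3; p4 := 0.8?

¬p2: Łukasiewicz ¬ gives 1 − 0.3 = 0.7
(p2 ∧ ¬p2) = min(0.3, 0.7) = 0.3
(p1 → (p2 ∧ ¬p2)): min(1, 1 − 0.5 + 0.3) = 0.8
¬p4: Łukasiewicz ¬ gives 1 − 0.8 = 0.2
(¬p4 ∧ p4) = min(0.2, 0.8) = 0.2
((p1 → (p2 ∧ ¬p2)) ∧ (¬p4 ∧ p4)) = min(0.8, 0.2) = 0.2
¬p4: Łukasiewicz ¬ gives 1 − 0.8 = 0.2
(¬p4 ∧ p2) = min(0.2, 0.3) = 0.2
(((p1 → (p2 ∧ ¬p2)) ∧ (¬p4 ∧ p4)) ∨ (¬p4 ∧ p2)) = max(0.2, 0.2) = 0.2
¬(((p1 → (p2 ∧ ¬p2)) ∧ (¬p4 ∧ p4)) ∨ (¬p4 ∧ p2)): Łukasiewicz ¬ gives 1 − 0.2 = 0.8

0.80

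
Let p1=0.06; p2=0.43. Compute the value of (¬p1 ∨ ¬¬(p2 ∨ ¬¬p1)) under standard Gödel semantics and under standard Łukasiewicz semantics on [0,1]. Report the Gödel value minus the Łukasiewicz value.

Gödel evaluation:
  ¬p1: Gödel ¬ of 0.06 = 0 (operand ≠ 0)
  ¬p1: Gödel ¬ of 0.06 = 0 (operand ≠ 0)
  ¬¬p1: Gödel ¬ of 0 = 1 (operand is 0)
  (p2 ∨ ¬¬p1) = max(0.43, 1) = 1
  ¬(p2 ∨ ¬¬p1): Gödel ¬ of 1 = 0 (operand ≠ 0)
  ¬¬(p2 ∨ ¬¬p1): Gödel ¬ of 0 = 1 (operand is 0)
  (¬p1 ∨ ¬¬(p2 ∨ ¬¬p1)) = max(0, 1) = 1
  Gödel value = 1
Łukasiewicz evaluation:
  ¬p1: Łukasiewicz ¬ gives 1 − 0.06 = 0.94
  ¬p1: Łukasiewicz ¬ gives 1 − 0.06 = 0.94
  ¬¬p1: Łukasiewicz ¬ gives 1 − 0.94 = 0.06
  (p2 ∨ ¬¬p1) = max(0.43, 0.06) = 0.43
  ¬(p2 ∨ ¬¬p1): Łukasiewicz ¬ gives 1 − 0.43 = 0.57
  ¬¬(p2 ∨ ¬¬p1): Łukasiewicz ¬ gives 1 − 0.57 = 0.43
  (¬p1 ∨ ¬¬(p2 ∨ ¬¬p1)) = max(0.94, 0.43) = 0.94
  Łukasiewicz value = 0.94
Difference: 1 − 0.94 = 0.06

0.06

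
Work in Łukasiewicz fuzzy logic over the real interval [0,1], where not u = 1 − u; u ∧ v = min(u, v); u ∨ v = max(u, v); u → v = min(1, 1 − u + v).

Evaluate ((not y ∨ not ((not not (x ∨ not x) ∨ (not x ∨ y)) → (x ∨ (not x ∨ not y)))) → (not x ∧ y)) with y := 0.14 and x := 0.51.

0.28

not y: Łukasiewicz ¬ gives 1 − 0.14 = 0.86
not x: Łukasiewicz ¬ gives 1 − 0.51 = 0.49
(x ∨ not x) = max(0.51, 0.49) = 0.51
not (x ∨ not x): Łukasiewicz ¬ gives 1 − 0.51 = 0.49
not not (x ∨ not x): Łukasiewicz ¬ gives 1 − 0.49 = 0.51
not x: Łukasiewicz ¬ gives 1 − 0.51 = 0.49
(not x ∨ y) = max(0.49, 0.14) = 0.49
(not not (x ∨ not x) ∨ (not x ∨ y)) = max(0.51, 0.49) = 0.51
not x: Łukasiewicz ¬ gives 1 − 0.51 = 0.49
not y: Łukasiewicz ¬ gives 1 − 0.14 = 0.86
(not x ∨ not y) = max(0.49, 0.86) = 0.86
(x ∨ (not x ∨ not y)) = max(0.51, 0.86) = 0.86
((not not (x ∨ not x) ∨ (not x ∨ y)) → (x ∨ (not x ∨ not y))): min(1, 1 − 0.51 + 0.86) = 1
not ((not not (x ∨ not x) ∨ (not x ∨ y)) → (x ∨ (not x ∨ not y))): Łukasiewicz ¬ gives 1 − 1 = 0
(not y ∨ not ((not not (x ∨ not x) ∨ (not x ∨ y)) → (x ∨ (not x ∨ not y)))) = max(0.86, 0) = 0.86
not x: Łukasiewicz ¬ gives 1 − 0.51 = 0.49
(not x ∧ y) = min(0.49, 0.14) = 0.14
((not y ∨ not ((not not (x ∨ not x) ∨ (not x ∨ y)) → (x ∨ (not x ∨ not y)))) → (not x ∧ y)): min(1, 1 − 0.86 + 0.14) = 0.28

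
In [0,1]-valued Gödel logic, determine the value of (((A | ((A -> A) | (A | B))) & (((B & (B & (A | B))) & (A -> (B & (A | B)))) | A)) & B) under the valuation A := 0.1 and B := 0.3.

0.30

(A -> A): 0.1 ≤ 0.1, so result = 1
(A | B) = max(0.1, 0.3) = 0.3
((A -> A) | (A | B)) = max(1, 0.3) = 1
(A | ((A -> A) | (A | B))) = max(0.1, 1) = 1
(A | B) = max(0.1, 0.3) = 0.3
(B & (A | B)) = min(0.3, 0.3) = 0.3
(B & (B & (A | B))) = min(0.3, 0.3) = 0.3
(A | B) = max(0.1, 0.3) = 0.3
(B & (A | B)) = min(0.3, 0.3) = 0.3
(A -> (B & (A | B))): 0.1 ≤ 0.3, so result = 1
((B & (B & (A | B))) & (A -> (B & (A | B)))) = min(0.3, 1) = 0.3
(((B & (B & (A | B))) & (A -> (B & (A | B)))) | A) = max(0.3, 0.1) = 0.3
((A | ((A -> A) | (A | B))) & (((B & (B & (A | B))) & (A -> (B & (A | B)))) | A)) = min(1, 0.3) = 0.3
(((A | ((A -> A) | (A | B))) & (((B & (B & (A | B))) & (A -> (B & (A | B)))) | A)) & B) = min(0.3, 0.3) = 0.3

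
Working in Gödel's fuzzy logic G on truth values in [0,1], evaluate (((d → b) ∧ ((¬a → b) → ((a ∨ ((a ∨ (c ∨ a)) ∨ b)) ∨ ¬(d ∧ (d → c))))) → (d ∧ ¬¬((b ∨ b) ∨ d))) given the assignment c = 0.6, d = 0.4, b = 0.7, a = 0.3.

0.40

(d → b): 0.4 ≤ 0.7, so result = 1
¬a: Gödel ¬ of 0.3 = 0 (operand ≠ 0)
(¬a → b): 0 ≤ 0.7, so result = 1
(c ∨ a) = max(0.6, 0.3) = 0.6
(a ∨ (c ∨ a)) = max(0.3, 0.6) = 0.6
((a ∨ (c ∨ a)) ∨ b) = max(0.6, 0.7) = 0.7
(a ∨ ((a ∨ (c ∨ a)) ∨ b)) = max(0.3, 0.7) = 0.7
(d → c): 0.4 ≤ 0.6, so result = 1
(d ∧ (d → c)) = min(0.4, 1) = 0.4
¬(d ∧ (d → c)): Gödel ¬ of 0.4 = 0 (operand ≠ 0)
((a ∨ ((a ∨ (c ∨ a)) ∨ b)) ∨ ¬(d ∧ (d → c))) = max(0.7, 0) = 0.7
((¬a → b) → ((a ∨ ((a ∨ (c ∨ a)) ∨ b)) ∨ ¬(d ∧ (d → c)))): 1 > 0.7, so result = 0.7
((d → b) ∧ ((¬a → b) → ((a ∨ ((a ∨ (c ∨ a)) ∨ b)) ∨ ¬(d ∧ (d → c))))) = min(1, 0.7) = 0.7
(b ∨ b) = max(0.7, 0.7) = 0.7
((b ∨ b) ∨ d) = max(0.7, 0.4) = 0.7
¬((b ∨ b) ∨ d): Gödel ¬ of 0.7 = 0 (operand ≠ 0)
¬¬((b ∨ b) ∨ d): Gödel ¬ of 0 = 1 (operand is 0)
(d ∧ ¬¬((b ∨ b) ∨ d)) = min(0.4, 1) = 0.4
(((d → b) ∧ ((¬a → b) → ((a ∨ ((a ∨ (c ∨ a)) ∨ b)) ∨ ¬(d ∧ (d → c))))) → (d ∧ ¬¬((b ∨ b) ∨ d))): 0.7 > 0.4, so result = 0.4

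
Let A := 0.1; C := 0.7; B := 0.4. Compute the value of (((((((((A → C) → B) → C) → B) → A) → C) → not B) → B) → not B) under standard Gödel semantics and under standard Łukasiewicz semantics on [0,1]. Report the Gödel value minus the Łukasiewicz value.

-0.80

Gödel evaluation:
  (A → C): 0.1 ≤ 0.7, so result = 1
  ((A → C) → B): 1 > 0.4, so result = 0.4
  (((A → C) → B) → C): 0.4 ≤ 0.7, so result = 1
  ((((A → C) → B) → C) → B): 1 > 0.4, so result = 0.4
  (((((A → C) → B) → C) → B) → A): 0.4 > 0.1, so result = 0.1
  ((((((A → C) → B) → C) → B) → A) → C): 0.1 ≤ 0.7, so result = 1
  not B: Gödel ¬ of 0.4 = 0 (operand ≠ 0)
  (((((((A → C) → B) → C) → B) → A) → C) → not B): 1 > 0, so result = 0
  ((((((((A → C) → B) → C) → B) → A) → C) → not B) → B): 0 ≤ 0.4, so result = 1
  not B: Gödel ¬ of 0.4 = 0 (operand ≠ 0)
  (((((((((A → C) → B) → C) → B) → A) → C) → not B) → B) → not B): 1 > 0, so result = 0
  Gödel value = 0
Łukasiewicz evaluation:
  (A → C): min(1, 1 − 0.1 + 0.7) = 1
  ((A → C) → B): min(1, 1 − 1 + 0.4) = 0.4
  (((A → C) → B) → C): min(1, 1 − 0.4 + 0.7) = 1
  ((((A → C) → B) → C) → B): min(1, 1 − 1 + 0.4) = 0.4
  (((((A → C) → B) → C) → B) → A): min(1, 1 − 0.4 + 0.1) = 0.7
  ((((((A → C) → B) → C) → B) → A) → C): min(1, 1 − 0.7 + 0.7) = 1
  not B: Łukasiewicz ¬ gives 1 − 0.4 = 0.6
  (((((((A → C) → B) → C) → B) → A) → C) → not B): min(1, 1 − 1 + 0.6) = 0.6
  ((((((((A → C) → B) → C) → B) → A) → C) → not B) → B): min(1, 1 − 0.6 + 0.4) = 0.8
  not B: Łukasiewicz ¬ gives 1 − 0.4 = 0.6
  (((((((((A → C) → B) → C) → B) → A) → C) → not B) → B) → not B): min(1, 1 − 0.8 + 0.6) = 0.8
  Łukasiewicz value = 0.8
Difference: 0 − 0.8 = -0.80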